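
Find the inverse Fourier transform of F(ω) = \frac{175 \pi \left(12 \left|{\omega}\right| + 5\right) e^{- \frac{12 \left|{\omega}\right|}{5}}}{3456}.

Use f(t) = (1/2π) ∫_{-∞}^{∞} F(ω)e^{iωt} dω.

f(t) = \frac{7}{\left(t^{2} + \frac{144}{25}\right)^{2}}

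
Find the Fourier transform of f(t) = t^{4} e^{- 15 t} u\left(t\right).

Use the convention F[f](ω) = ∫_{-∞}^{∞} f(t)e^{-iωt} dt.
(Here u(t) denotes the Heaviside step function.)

F(ω) = \frac{24}{\left(i \omega + 15\right)^{5}}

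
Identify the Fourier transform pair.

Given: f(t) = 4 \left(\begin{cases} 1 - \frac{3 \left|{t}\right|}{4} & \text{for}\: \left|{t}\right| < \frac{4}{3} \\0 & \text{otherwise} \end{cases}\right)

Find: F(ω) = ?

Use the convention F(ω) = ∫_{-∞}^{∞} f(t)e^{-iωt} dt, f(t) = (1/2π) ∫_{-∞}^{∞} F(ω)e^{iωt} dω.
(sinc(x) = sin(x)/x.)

F(ω) = \frac{16 \operatorname{sinc}^{2}{\left(\frac{2 \omega}{3} \right)}}{3}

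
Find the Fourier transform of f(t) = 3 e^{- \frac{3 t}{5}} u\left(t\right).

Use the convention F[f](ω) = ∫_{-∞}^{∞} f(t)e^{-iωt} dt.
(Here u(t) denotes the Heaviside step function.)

F(ω) = \frac{15}{5 i \omega + 3}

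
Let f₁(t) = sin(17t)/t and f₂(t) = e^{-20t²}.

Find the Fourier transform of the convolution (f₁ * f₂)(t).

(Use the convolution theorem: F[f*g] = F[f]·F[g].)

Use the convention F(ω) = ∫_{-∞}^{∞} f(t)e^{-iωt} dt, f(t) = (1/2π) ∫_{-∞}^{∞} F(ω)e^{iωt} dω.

F[f₁*f₂](ω) = \begin{cases} \frac{\sqrt{5} \pi^{\frac{3}{2}} e^{- \frac{\omega^{2}}{80}}}{10} & \text{for}\: \omega > -17 \wedge \omega < 17 \\0 & \text{otherwise} \end{cases}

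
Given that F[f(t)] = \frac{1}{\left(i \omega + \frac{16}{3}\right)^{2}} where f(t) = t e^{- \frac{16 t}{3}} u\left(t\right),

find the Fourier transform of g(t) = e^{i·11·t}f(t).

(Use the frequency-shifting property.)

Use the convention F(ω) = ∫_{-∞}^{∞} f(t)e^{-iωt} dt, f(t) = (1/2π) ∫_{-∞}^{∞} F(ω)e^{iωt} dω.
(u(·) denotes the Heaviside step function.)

F[g](ω) = \frac{9}{\left(3 i \left(\omega - 11\right) + 16\right)^{2}}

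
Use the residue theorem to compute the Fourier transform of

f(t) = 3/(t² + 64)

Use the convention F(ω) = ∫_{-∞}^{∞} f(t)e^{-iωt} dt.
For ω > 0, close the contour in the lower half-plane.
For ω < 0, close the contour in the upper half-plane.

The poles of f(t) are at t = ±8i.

Let g(z) = f(z)e^{-iωz}; for large |z| the factor e^{-iωz} decays in the lower half-plane when ω > 0 and in the upper half-plane when ω < 0.

Case ω > 0 (lower half-plane, clockwise contour ⇒ F(ω) = -2πi·ΣRes):
  Res_{z = - 8 i} g(z) = \frac{3 i e^{- 8 \omega}}{16}
  F(ω) = -2πi·ΣRes = \frac{3 \pi e^{- 8 \omega}}{8}

Case ω < 0 (upper half-plane, counterclockwise contour ⇒ F(ω) = +2πi·ΣRes):
  Res_{z = 8 i} g(z) = - \frac{3 i e^{8 \omega}}{16}
  F(ω) = 2πi·ΣRes = \frac{3 \pi e^{8 \omega}}{8}

Both cases combine into a single formula in |ω|:

F(ω) = \frac{3 \pi e^{- 8 \left|{\omega}\right|}}{8}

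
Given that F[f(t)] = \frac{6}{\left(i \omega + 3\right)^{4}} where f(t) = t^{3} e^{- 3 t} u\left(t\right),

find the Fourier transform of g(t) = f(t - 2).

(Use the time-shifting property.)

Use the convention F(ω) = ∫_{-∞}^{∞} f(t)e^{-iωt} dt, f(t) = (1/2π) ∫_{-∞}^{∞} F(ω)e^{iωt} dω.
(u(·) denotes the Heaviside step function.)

F[g](ω) = \frac{6 e^{- 2 i \omega}}{\left(i \omega + 3\right)^{4}}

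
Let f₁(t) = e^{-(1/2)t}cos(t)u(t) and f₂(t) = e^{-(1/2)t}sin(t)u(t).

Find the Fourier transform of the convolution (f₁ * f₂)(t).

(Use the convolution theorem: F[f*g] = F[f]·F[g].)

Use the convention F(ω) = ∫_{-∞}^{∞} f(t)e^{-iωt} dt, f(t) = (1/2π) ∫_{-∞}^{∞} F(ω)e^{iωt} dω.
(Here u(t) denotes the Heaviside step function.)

F[f₁*f₂](ω) = \frac{8 \left(2 i \omega + 1\right)}{\left(\left(2 i \omega + 1\right)^{2} + 4\right)^{2}}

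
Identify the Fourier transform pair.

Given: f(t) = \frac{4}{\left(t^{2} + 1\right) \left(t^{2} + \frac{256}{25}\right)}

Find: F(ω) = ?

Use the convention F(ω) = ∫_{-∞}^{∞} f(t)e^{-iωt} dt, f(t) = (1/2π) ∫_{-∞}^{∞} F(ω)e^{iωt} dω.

F(ω) = \frac{100 \pi e^{- \left|{\omega}\right|}}{231} - \frac{125 \pi e^{- \frac{16 \left|{\omega}\right|}{5}}}{924}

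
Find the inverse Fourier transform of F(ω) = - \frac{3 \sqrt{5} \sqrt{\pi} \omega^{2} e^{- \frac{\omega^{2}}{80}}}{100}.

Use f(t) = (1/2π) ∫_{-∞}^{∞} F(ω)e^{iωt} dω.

f(t) = 6 \left(80 t^{2} - 2\right) e^{- 20 t^{2}}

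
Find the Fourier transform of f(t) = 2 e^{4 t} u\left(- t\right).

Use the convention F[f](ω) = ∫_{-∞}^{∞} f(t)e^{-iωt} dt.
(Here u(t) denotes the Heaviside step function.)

F(ω) = - \frac{2}{i \omega - 4}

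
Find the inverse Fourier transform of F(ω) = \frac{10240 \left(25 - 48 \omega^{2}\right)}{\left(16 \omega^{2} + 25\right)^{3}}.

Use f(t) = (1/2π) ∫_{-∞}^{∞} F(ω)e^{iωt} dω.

f(t) = 8 t^{2} e^{- \frac{5 \left|{t}\right|}{4}}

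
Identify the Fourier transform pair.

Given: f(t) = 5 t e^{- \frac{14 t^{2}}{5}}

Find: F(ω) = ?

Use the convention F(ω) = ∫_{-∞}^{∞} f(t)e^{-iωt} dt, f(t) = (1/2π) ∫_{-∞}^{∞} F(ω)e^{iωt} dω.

F(ω) = - \frac{25 \sqrt{70} i \sqrt{\pi} \omega e^{- \frac{5 \omega^{2}}{56}}}{392}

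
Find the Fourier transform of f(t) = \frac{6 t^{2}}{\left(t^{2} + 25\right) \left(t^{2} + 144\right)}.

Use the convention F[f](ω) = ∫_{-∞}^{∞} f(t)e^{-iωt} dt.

F(ω) = \frac{6 \pi \left(12 - 5 e^{7 \left|{\omega}\right|}\right) e^{- 12 \left|{\omega}\right|}}{119}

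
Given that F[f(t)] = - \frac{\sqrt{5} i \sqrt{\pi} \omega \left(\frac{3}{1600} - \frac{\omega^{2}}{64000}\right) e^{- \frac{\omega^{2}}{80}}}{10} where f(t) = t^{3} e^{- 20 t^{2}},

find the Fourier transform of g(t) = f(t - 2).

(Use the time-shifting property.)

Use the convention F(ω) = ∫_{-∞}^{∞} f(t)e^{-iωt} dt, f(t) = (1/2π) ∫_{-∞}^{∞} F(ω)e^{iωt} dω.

F[g](ω) = \frac{\sqrt{5} i \sqrt{\pi} \omega \left(\omega^{2} - 120\right) e^{- \frac{\omega \left(\omega + 160 i\right)}{80}}}{640000}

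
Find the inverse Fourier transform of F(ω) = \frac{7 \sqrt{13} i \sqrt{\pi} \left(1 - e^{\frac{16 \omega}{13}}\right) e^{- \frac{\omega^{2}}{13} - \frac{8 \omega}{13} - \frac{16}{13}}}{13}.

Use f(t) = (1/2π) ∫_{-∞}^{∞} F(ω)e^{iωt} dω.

f(t) = 7 e^{- \frac{13 t^{2}}{4}} \sin{\left(4 t \right)}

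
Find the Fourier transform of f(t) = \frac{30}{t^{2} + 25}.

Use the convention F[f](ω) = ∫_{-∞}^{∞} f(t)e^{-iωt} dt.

F(ω) = 6 \pi e^{- 5 \left|{\omega}\right|}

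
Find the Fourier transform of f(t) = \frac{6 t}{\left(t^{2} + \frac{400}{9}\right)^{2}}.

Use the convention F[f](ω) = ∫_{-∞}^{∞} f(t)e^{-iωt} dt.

F(ω) = - \frac{9 i \pi \omega e^{- \frac{20 \left|{\omega}\right|}{3}}}{20}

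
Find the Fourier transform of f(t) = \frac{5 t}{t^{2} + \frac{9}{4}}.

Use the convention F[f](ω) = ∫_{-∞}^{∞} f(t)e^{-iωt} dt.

F(ω) = - 5 i \pi e^{- \frac{3 \left|{\omega}\right|}{2}} \operatorname{sign}{\left(\omega \right)}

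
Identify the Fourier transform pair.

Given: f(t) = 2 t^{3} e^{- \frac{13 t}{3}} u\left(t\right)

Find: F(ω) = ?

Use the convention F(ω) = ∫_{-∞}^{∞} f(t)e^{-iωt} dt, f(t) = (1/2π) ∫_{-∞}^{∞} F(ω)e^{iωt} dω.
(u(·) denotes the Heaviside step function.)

F(ω) = \frac{972}{\left(3 i \omega + 13\right)^{4}}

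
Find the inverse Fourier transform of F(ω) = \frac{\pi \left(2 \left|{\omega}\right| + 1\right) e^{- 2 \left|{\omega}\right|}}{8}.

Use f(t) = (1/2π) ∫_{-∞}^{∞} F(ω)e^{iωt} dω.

f(t) = \frac{2}{\left(t^{2} + 4\right)^{2}}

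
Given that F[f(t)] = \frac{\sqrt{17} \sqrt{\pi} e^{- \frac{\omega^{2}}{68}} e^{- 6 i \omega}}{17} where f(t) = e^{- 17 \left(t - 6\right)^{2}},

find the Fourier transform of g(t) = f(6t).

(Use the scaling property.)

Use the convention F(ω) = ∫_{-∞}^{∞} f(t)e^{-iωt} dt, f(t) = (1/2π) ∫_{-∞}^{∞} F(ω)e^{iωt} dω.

F[g](ω) = \frac{\sqrt{17} \sqrt{\pi} e^{- \omega \left(\frac{\omega}{2448} + i\right)}}{102}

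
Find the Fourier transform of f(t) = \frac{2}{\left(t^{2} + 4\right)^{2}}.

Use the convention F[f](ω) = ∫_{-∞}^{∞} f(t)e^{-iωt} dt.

F(ω) = \frac{\pi \left(2 \left|{\omega}\right| + 1\right) e^{- 2 \left|{\omega}\right|}}{8}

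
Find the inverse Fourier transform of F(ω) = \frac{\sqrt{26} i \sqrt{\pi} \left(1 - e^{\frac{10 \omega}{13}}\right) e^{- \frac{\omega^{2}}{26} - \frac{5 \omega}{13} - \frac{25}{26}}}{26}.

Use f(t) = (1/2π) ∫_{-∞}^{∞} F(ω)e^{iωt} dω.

f(t) = e^{- \frac{13 t^{2}}{2}} \sin{\left(5 t \right)}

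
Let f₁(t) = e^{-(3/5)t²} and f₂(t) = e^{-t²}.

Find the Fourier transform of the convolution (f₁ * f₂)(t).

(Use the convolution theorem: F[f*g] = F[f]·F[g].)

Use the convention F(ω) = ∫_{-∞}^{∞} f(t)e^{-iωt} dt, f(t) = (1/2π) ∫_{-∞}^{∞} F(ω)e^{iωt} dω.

F[f₁*f₂](ω) = \frac{\sqrt{15} \pi e^{- \frac{2 \omega^{2}}{3}}}{3}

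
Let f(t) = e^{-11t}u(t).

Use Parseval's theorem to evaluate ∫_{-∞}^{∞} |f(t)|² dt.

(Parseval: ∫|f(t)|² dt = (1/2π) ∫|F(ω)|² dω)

∫|f(t)|² dt = \frac{1}{22}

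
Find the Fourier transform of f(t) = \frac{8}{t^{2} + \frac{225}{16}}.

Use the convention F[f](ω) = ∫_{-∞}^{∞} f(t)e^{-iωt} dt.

F(ω) = \frac{32 \pi e^{- \frac{15 \left|{\omega}\right|}{4}}}{15}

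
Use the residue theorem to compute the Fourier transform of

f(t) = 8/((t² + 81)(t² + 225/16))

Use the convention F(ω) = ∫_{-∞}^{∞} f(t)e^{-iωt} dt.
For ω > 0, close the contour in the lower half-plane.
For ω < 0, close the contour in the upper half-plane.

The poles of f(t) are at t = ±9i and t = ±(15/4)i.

Let g(z) = f(z)e^{-iωz}; for large |z| the factor e^{-iωz} decays in the lower half-plane when ω > 0 and in the upper half-plane when ω < 0.

Case ω > 0 (lower half-plane, clockwise contour ⇒ F(ω) = -2πi·ΣRes):
  Res_{z = - 9 i} g(z) = - \frac{64 i e^{- 9 \omega}}{9639}
  Res_{z = - \frac{15 i}{4}} g(z) = \frac{256 i e^{- \frac{15 \omega}{4}}}{16065}
  F(ω) = -2πi·ΣRes = - \frac{128 \pi e^{- 9 \omega}}{9639} + \frac{512 \pi e^{- \frac{15 \omega}{4}}}{16065}

Case ω < 0 (upper half-plane, counterclockwise contour ⇒ F(ω) = +2πi·ΣRes):
  Res_{z = 9 i} g(z) = \frac{64 i e^{9 \omega}}{9639}
  Res_{z = \frac{15 i}{4}} g(z) = - \frac{256 i e^{\frac{15 \omega}{4}}}{16065}
  F(ω) = 2πi·ΣRes = \frac{128 \pi \left(12 e^{\frac{15 \omega}{4}} - 5 e^{9 \omega}\right)}{48195}

Both cases combine into a single formula in |ω|:

F(ω) = - \frac{128 \pi e^{- 9 \left|{\omega}\right|}}{9639} + \frac{512 \pi e^{- \frac{15 \left|{\omega}\right|}{4}}}{16065}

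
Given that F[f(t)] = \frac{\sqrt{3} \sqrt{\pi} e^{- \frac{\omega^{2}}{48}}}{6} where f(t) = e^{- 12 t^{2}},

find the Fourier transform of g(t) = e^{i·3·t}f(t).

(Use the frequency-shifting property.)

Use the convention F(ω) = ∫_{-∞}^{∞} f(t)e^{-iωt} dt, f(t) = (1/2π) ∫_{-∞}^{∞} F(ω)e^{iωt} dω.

F[g](ω) = \frac{\sqrt{3} \sqrt{\pi} e^{- \frac{\left(\omega - 3\right)^{2}}{48}}}{6}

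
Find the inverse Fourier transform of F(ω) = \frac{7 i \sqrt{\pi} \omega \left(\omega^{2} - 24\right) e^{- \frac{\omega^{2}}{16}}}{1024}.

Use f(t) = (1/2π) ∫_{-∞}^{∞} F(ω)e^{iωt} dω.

f(t) = 7 t^{3} e^{- 4 t^{2}}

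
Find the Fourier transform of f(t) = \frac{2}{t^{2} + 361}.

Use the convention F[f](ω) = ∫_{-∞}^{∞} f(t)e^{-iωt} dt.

F(ω) = \frac{2 \pi e^{- 19 \left|{\omega}\right|}}{19}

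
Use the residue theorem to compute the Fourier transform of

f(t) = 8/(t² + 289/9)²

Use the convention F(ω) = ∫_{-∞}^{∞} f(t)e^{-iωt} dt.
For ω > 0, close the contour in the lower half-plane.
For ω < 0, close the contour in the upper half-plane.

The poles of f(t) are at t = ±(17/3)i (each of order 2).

Let g(z) = f(z)e^{-iωz}; for large |z| the factor e^{-iωz} decays in the lower half-plane when ω > 0 and in the upper half-plane when ω < 0.

Case ω > 0 (lower half-plane, clockwise contour ⇒ F(ω) = -2πi·ΣRes):
  Res_{z = - \frac{17 i}{3}} g(z) = \frac{18 i \left(17 \omega + 3\right) e^{- \frac{17 \omega}{3}}}{4913} (pole of order 2)
  F(ω) = -2πi·ΣRes = \frac{36 \pi \left(17 \omega + 3\right) e^{- \frac{17 \omega}{3}}}{4913}

Case ω < 0 (upper half-plane, counterclockwise contour ⇒ F(ω) = +2πi·ΣRes):
  Res_{z = \frac{17 i}{3}} g(z) = \frac{18 i \left(17 \omega - 3\right) e^{\frac{17 \omega}{3}}}{4913} (pole of order 2)
  F(ω) = 2πi·ΣRes = \frac{36 \pi \left(3 - 17 \omega\right) e^{\frac{17 \omega}{3}}}{4913}

Both cases combine into a single formula in |ω|:

F(ω) = \frac{36 \pi \left(17 \left|{\omega}\right| + 3\right) e^{- \frac{17 \left|{\omega}\right|}{3}}}{4913}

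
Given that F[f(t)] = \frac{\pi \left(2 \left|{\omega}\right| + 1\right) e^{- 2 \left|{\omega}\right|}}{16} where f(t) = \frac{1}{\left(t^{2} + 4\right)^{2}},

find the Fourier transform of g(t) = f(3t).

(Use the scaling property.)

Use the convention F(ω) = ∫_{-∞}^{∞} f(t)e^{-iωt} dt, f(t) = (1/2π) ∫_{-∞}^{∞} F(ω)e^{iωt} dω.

F[g](ω) = \frac{\pi \left(2 \left|{\omega}\right| + 3\right) e^{- \frac{2 \left|{\omega}\right|}{3}}}{144}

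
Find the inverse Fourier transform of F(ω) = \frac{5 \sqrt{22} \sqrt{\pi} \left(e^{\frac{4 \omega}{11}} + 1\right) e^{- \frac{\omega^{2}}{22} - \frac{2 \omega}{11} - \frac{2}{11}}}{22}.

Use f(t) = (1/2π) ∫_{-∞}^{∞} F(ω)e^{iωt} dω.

f(t) = 5 e^{- \frac{11 t^{2}}{2}} \cos{\left(2 t \right)}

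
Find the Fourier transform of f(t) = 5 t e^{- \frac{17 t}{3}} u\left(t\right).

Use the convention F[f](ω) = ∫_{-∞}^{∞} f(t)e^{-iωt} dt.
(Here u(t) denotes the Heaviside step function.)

F(ω) = \frac{45}{\left(3 i \omega + 17\right)^{2}}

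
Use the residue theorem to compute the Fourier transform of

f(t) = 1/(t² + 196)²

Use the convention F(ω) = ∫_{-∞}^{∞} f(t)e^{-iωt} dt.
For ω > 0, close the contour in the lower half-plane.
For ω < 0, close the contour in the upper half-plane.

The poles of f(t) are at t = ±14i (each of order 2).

Let g(z) = f(z)e^{-iωz}; for large |z| the factor e^{-iωz} decays in the lower half-plane when ω > 0 and in the upper half-plane when ω < 0.

Case ω > 0 (lower half-plane, clockwise contour ⇒ F(ω) = -2πi·ΣRes):
  Res_{z = - 14 i} g(z) = \frac{i \left(14 \omega + 1\right) e^{- 14 \omega}}{10976} (pole of order 2)
  F(ω) = -2πi·ΣRes = \frac{\pi \left(14 \omega + 1\right) e^{- 14 \omega}}{5488}

Case ω < 0 (upper half-plane, counterclockwise contour ⇒ F(ω) = +2πi·ΣRes):
  Res_{z = 14 i} g(z) = \frac{i \left(14 \omega - 1\right) e^{14 \omega}}{10976} (pole of order 2)
  F(ω) = 2πi·ΣRes = \frac{\pi \left(1 - 14 \omega\right) e^{14 \omega}}{5488}

Both cases combine into a single formula in |ω|:

F(ω) = \frac{\pi \left(14 \left|{\omega}\right| + 1\right) e^{- 14 \left|{\omega}\right|}}{5488}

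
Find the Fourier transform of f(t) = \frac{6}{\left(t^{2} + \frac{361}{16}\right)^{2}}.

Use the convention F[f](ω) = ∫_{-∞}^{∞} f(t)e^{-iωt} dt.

F(ω) = \frac{48 \pi \left(19 \left|{\omega}\right| + 4\right) e^{- \frac{19 \left|{\omega}\right|}{4}}}{6859}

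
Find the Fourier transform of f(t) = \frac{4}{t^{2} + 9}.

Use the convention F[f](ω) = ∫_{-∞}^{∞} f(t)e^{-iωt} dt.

F(ω) = \frac{4 \pi e^{- 3 \left|{\omega}\right|}}{3}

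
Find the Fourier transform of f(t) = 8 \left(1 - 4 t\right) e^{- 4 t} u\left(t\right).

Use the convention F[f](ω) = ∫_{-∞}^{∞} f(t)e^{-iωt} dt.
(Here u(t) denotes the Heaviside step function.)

F(ω) = \frac{8 i \omega}{- \omega^{2} + 8 i \omega + 16}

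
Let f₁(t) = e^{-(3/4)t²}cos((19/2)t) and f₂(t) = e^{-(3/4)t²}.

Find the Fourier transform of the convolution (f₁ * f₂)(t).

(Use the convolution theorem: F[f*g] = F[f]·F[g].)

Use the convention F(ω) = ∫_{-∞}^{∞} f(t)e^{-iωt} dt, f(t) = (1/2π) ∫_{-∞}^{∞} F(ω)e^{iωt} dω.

F[f₁*f₂](ω) = \frac{2 \pi \left(e^{\frac{38 \omega}{3}} + 1\right) e^{- \frac{2 \omega^{2}}{3} - \frac{19 \omega}{3} - \frac{361}{12}}}{3}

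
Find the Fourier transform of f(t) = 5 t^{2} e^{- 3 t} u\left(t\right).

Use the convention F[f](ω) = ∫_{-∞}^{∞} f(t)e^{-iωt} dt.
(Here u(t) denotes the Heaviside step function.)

F(ω) = \frac{10}{\left(i \omega + 3\right)^{3}}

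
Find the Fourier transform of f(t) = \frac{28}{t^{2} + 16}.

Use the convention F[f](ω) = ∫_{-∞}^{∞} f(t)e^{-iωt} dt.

F(ω) = 7 \pi e^{- 4 \left|{\omega}\right|}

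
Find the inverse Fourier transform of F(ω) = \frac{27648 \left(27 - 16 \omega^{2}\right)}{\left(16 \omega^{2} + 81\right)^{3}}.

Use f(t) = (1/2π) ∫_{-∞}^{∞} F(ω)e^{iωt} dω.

f(t) = 4 t^{2} e^{- \frac{9 \left|{t}\right|}{4}}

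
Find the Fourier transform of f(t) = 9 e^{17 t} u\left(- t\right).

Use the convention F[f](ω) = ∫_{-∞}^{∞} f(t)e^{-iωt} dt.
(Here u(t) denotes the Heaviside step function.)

F(ω) = - \frac{9}{i \omega - 17}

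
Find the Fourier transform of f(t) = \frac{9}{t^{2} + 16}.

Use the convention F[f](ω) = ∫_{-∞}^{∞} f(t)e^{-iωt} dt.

F(ω) = \frac{9 \pi e^{- 4 \left|{\omega}\right|}}{4}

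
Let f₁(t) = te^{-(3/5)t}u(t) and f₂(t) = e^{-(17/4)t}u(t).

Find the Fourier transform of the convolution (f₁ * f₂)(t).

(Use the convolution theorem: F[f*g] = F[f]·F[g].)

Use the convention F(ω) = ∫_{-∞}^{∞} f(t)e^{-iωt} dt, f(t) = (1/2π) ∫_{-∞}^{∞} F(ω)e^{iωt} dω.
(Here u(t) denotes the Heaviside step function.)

F[f₁*f₂](ω) = \frac{100}{\left(4 i \omega + 17\right) \left(5 i \omega + 3\right)^{2}}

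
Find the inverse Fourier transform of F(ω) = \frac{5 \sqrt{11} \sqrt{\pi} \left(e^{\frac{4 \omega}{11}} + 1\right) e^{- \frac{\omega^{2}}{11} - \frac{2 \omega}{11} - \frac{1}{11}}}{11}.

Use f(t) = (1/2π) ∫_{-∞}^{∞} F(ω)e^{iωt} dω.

f(t) = 5 e^{- \frac{11 t^{2}}{4}} \cos{\left(t \right)}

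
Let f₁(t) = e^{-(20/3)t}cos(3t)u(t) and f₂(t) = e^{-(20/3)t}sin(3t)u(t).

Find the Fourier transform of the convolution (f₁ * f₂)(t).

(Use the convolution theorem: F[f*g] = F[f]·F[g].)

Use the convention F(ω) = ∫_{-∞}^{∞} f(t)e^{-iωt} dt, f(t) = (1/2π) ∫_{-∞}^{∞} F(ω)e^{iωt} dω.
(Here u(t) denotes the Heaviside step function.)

F[f₁*f₂](ω) = \frac{81 \left(3 i \omega + 20\right)}{\left(\left(3 i \omega + 20\right)^{2} + 81\right)^{2}}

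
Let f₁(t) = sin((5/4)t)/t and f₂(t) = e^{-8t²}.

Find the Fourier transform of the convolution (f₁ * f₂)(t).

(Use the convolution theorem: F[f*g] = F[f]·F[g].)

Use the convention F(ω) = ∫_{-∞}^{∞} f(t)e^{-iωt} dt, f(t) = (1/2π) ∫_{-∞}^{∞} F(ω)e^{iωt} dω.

F[f₁*f₂](ω) = \begin{cases} \frac{\sqrt{2} \pi^{\frac{3}{2}} e^{- \frac{\omega^{2}}{32}}}{4} & \text{for}\: \omega > - \frac{5}{4} \wedge \omega < \frac{5}{4} \\0 & \text{otherwise} \end{cases}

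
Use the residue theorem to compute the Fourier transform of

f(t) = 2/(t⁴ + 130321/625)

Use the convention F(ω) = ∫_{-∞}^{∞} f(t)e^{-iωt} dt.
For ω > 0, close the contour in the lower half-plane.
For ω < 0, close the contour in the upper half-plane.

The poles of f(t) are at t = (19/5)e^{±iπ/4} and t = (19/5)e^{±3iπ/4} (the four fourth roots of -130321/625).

Let g(z) = f(z)e^{-iωz}; for large |z| the factor e^{-iωz} decays in the lower half-plane when ω > 0 and in the upper half-plane when ω < 0.

Case ω > 0 (lower half-plane, clockwise contour ⇒ F(ω) = -2πi·ΣRes):
  Res_{z = - \frac{19 \sqrt{2}}{10} - \frac{19 \sqrt{2} i}{10}} g(z) = \frac{125 \sqrt{2} i \left(1 - i\right) e^{\frac{19 \sqrt{2} \omega \left(-1 + i\right)}{10}}}{27436}
  Res_{z = \frac{19 \sqrt{2}}{10} - \frac{19 \sqrt{2} i}{10}} g(z) = \frac{125 \sqrt{2} i \left(1 + i\right) e^{- \frac{19 \sqrt{2} \omega \left(1 + i\right)}{10}}}{27436}
  F(ω) = -2πi·ΣRes = \frac{125 \sqrt{2} \pi \left(1 - i\right) \left(e^{\frac{19 \sqrt{2} i \omega}{5}} + i\right) e^{- \frac{19 \sqrt{2} \omega \left(1 + i\right)}{10}}}{13718} = \frac{250 \pi e^{- \frac{19 \sqrt{2} \omega}{10}} \sin{\left(\frac{19 \sqrt{2} \omega}{10} + \frac{\pi}{4} \right)}}{6859}

Case ω < 0 (upper half-plane, counterclockwise contour ⇒ F(ω) = +2πi·ΣRes):
  Res_{z = \frac{19 \sqrt{2}}{10} + \frac{19 \sqrt{2} i}{10}} g(z) = \frac{125 \sqrt{2} i \left(-1 + i\right) e^{\frac{19 \sqrt{2} \omega \left(1 - i\right)}{10}}}{27436}
  Res_{z = - \frac{19 \sqrt{2}}{10} + \frac{19 \sqrt{2} i}{10}} g(z) = \frac{125 \sqrt{2} \left(1 - i\right) e^{\frac{19 \sqrt{2} \omega \left(1 + i\right)}{10}}}{27436}
  F(ω) = 2πi·ΣRes = - \frac{125 \sqrt{2} i \pi \left(i \left(1 - i\right) e^{\frac{19 \sqrt{2} \omega \left(1 - i\right)}{10}} - \left(1 - i\right) e^{\frac{19 \sqrt{2} \omega \left(1 + i\right)}{10}}\right)}{13718} = \frac{250 \pi e^{\frac{19 \sqrt{2} \omega}{10}} \cos{\left(\frac{19 \sqrt{2} \omega}{10} + \frac{\pi}{4} \right)}}{6859}

Both cases combine into a single formula in |ω|:

F(ω) = \frac{250 \pi e^{- \frac{19 \sqrt{2} \left|{\omega}\right|}{10}} \sin{\left(\frac{19 \sqrt{2} \left|{\omega}\right|}{10} + \frac{\pi}{4} \right)}}{6859}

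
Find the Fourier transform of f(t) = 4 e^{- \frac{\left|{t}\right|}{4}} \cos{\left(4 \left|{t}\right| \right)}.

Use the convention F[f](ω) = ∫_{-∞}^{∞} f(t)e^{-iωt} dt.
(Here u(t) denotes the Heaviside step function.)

F(ω) = \frac{32 \left(16 \omega^{2} + 257\right)}{256 \omega^{4} - 8160 \omega^{2} + 66049}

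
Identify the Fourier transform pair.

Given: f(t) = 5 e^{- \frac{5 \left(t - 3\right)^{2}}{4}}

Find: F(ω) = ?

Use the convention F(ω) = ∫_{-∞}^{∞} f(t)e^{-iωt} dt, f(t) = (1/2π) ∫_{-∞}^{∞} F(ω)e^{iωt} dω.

F(ω) = 2 \sqrt{5} \sqrt{\pi} e^{- \frac{\omega \left(\omega + 15 i\right)}{5}}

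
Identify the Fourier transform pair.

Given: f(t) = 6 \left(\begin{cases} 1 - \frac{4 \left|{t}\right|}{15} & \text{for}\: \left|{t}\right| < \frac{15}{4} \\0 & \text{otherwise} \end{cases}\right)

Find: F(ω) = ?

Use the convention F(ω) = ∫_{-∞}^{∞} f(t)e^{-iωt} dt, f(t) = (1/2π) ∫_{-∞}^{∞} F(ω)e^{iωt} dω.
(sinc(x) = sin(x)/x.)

F(ω) = \frac{45 \operatorname{sinc}^{2}{\left(\frac{15 \omega}{8} \right)}}{2}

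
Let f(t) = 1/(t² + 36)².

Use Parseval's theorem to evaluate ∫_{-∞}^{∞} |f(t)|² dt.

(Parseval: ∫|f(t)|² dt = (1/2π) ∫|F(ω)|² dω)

∫|f(t)|² dt = \frac{5 \pi}{4478976}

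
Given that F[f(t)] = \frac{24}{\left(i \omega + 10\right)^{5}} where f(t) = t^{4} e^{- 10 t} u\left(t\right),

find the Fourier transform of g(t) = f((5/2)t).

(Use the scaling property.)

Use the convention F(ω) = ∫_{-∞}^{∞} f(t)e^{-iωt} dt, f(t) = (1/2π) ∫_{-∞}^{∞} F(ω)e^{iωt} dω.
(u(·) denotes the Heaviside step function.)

F[g](ω) = \frac{1875}{2 \left(i \omega + 25\right)^{5}}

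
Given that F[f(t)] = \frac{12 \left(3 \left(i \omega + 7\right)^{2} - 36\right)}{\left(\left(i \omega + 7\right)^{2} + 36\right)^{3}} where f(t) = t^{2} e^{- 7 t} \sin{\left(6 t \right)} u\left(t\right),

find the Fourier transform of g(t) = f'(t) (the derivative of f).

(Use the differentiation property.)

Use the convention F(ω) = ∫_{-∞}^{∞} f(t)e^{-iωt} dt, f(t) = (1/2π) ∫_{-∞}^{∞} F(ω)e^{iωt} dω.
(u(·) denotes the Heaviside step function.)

F[g](ω) = \frac{36 i \omega \left(\left(i \omega + 7\right)^{2} - 12\right)}{\left(\left(i \omega + 7\right)^{2} + 36\right)^{3}}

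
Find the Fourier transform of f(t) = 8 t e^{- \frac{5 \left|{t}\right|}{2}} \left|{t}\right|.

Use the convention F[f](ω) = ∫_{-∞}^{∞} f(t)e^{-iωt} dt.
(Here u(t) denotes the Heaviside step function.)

F(ω) = \frac{512 i \omega \left(4 \omega^{2} - 75\right)}{\left(4 \omega^{2} + 25\right)^{3}}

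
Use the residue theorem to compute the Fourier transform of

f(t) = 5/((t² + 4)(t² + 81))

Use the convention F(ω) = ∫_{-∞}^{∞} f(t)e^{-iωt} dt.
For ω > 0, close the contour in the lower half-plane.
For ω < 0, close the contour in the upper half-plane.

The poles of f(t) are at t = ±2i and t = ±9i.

Let g(z) = f(z)e^{-iωz}; for large |z| the factor e^{-iωz} decays in the lower half-plane when ω > 0 and in the upper half-plane when ω < 0.

Case ω > 0 (lower half-plane, clockwise contour ⇒ F(ω) = -2πi·ΣRes):
  Res_{z = - 2 i} g(z) = \frac{5 i e^{- 2 \omega}}{308}
  Res_{z = - 9 i} g(z) = - \frac{5 i e^{- 9 \omega}}{1386}
  F(ω) = -2πi·ΣRes = \frac{5 \pi \left(9 e^{7 \omega} - 2\right) e^{- 9 \omega}}{1386}

Case ω < 0 (upper half-plane, counterclockwise contour ⇒ F(ω) = +2πi·ΣRes):
  Res_{z = 2 i} g(z) = - \frac{5 i e^{2 \omega}}{308}
  Res_{z = 9 i} g(z) = \frac{5 i e^{9 \omega}}{1386}
  F(ω) = 2πi·ΣRes = \frac{5 \pi \left(9 - 2 e^{7 \omega}\right) e^{2 \omega}}{1386}

Both cases combine into a single formula in |ω|:

F(ω) = \frac{5 \pi \left(9 e^{7 \left|{\omega}\right|} - 2\right) e^{- 9 \left|{\omega}\right|}}{1386}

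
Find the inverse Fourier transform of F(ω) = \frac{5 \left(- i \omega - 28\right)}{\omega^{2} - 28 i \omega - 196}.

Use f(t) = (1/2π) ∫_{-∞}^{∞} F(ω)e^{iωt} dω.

f(t) = 5 \left(14 t + 1\right) e^{- 14 t} u\left(t\right)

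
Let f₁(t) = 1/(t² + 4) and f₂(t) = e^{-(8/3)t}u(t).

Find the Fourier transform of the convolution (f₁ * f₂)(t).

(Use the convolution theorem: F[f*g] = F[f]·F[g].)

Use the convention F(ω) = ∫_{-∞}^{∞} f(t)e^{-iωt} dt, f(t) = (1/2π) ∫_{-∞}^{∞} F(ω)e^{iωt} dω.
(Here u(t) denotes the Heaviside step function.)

F[f₁*f₂](ω) = \frac{3 \pi e^{- 2 \left|{\omega}\right|}}{2 \left(3 i \omega + 8\right)}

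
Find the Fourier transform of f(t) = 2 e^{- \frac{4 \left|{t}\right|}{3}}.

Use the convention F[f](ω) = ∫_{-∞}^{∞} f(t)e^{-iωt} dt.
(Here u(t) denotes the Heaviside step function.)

F(ω) = \frac{48}{9 \omega^{2} + 16}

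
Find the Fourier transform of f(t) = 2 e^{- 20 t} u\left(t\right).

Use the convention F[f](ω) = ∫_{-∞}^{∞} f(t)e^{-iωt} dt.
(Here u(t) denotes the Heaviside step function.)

F(ω) = \frac{2}{i \omega + 20}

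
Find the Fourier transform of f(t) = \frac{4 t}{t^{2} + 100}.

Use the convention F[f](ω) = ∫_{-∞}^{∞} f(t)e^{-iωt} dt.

F(ω) = - 4 i \pi e^{- 10 \left|{\omega}\right|} \operatorname{sign}{\left(\omega \right)}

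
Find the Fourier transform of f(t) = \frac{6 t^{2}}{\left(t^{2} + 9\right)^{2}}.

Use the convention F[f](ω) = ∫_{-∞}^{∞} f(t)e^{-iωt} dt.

F(ω) = \pi \left(1 - 3 \left|{\omega}\right|\right) e^{- 3 \left|{\omega}\right|}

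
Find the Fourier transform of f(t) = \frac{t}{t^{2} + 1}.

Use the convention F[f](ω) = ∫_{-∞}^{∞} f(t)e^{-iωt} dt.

F(ω) = - i \pi e^{- \left|{\omega}\right|} \operatorname{sign}{\left(\omega \right)}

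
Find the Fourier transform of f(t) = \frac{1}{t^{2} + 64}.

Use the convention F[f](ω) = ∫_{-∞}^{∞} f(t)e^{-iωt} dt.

F(ω) = \frac{\pi e^{- 8 \left|{\omega}\right|}}{8}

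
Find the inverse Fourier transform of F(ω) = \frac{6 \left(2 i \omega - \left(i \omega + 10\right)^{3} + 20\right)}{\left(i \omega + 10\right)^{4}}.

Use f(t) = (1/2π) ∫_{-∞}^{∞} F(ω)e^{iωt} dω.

f(t) = 6 \left(t^{2} - 1\right) e^{- 10 t} u\left(t\right)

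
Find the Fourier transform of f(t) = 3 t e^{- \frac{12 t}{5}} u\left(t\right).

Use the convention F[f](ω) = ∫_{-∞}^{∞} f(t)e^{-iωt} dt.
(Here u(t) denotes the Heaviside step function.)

F(ω) = \frac{75}{\left(5 i \omega + 12\right)^{2}}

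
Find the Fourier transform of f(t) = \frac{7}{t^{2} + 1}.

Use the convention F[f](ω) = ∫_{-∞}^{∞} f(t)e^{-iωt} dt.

F(ω) = 7 \pi e^{- \left|{\omega}\right|}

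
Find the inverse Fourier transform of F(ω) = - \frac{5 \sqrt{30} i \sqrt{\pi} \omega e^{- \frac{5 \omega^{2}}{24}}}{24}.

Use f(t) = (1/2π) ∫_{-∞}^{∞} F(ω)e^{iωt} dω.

f(t) = 3 t e^{- \frac{6 t^{2}}{5}}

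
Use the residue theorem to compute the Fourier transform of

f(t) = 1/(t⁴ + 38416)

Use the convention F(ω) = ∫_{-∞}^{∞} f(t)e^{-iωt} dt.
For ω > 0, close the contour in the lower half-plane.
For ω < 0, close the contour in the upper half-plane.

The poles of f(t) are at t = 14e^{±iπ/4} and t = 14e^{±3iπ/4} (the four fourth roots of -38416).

Let g(z) = f(z)e^{-iωz}; for large |z| the factor e^{-iωz} decays in the lower half-plane when ω > 0 and in the upper half-plane when ω < 0.

Case ω > 0 (lower half-plane, clockwise contour ⇒ F(ω) = -2πi·ΣRes):
  Res_{z = - 7 \sqrt{2} - 7 \sqrt{2} i} g(z) = \frac{\sqrt{2} i \left(1 - i\right) e^{7 \sqrt{2} \omega \left(-1 + i\right)}}{21952}
  Res_{z = 7 \sqrt{2} - 7 \sqrt{2} i} g(z) = \frac{\sqrt{2} i \left(1 + i\right) e^{- 7 \sqrt{2} \omega \left(1 + i\right)}}{21952}
  F(ω) = -2πi·ΣRes = \frac{\sqrt{2} \pi \left(1 - i\right) \left(e^{14 \sqrt{2} i \omega} + i\right) e^{- 7 \sqrt{2} \omega \left(1 + i\right)}}{10976} = \frac{\pi e^{- 7 \sqrt{2} \omega} \sin{\left(7 \sqrt{2} \omega + \frac{\pi}{4} \right)}}{2744}

Case ω < 0 (upper half-plane, counterclockwise contour ⇒ F(ω) = +2πi·ΣRes):
  Res_{z = 7 \sqrt{2} + 7 \sqrt{2} i} g(z) = \frac{\sqrt{2} i \left(-1 + i\right) e^{7 \sqrt{2} \omega \left(1 - i\right)}}{21952}
  Res_{z = - 7 \sqrt{2} + 7 \sqrt{2} i} g(z) = \frac{\sqrt{2} \left(1 - i\right) e^{7 \sqrt{2} \omega \left(1 + i\right)}}{21952}
  F(ω) = 2πi·ΣRes = - \frac{\sqrt{2} i \pi \left(i \left(1 - i\right) e^{7 \sqrt{2} \omega \left(1 - i\right)} - \left(1 - i\right) e^{7 \sqrt{2} \omega \left(1 + i\right)}\right)}{10976} = \frac{\pi e^{7 \sqrt{2} \omega} \cos{\left(7 \sqrt{2} \omega + \frac{\pi}{4} \right)}}{2744}

Both cases combine into a single formula in |ω|:

F(ω) = \frac{\pi e^{- 7 \sqrt{2} \left|{\omega}\right|} \sin{\left(7 \sqrt{2} \left|{\omega}\right| + \frac{\pi}{4} \right)}}{2744}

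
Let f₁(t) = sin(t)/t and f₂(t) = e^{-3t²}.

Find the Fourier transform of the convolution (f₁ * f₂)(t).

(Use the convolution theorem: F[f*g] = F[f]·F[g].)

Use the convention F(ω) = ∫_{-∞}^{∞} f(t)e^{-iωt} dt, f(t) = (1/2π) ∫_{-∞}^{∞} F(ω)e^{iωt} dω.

F[f₁*f₂](ω) = \begin{cases} \frac{\sqrt{3} \pi^{\frac{3}{2}} e^{- \frac{\omega^{2}}{12}}}{3} & \text{for}\: \omega > -1 \wedge \omega < 1 \\0 & \text{otherwise} \end{cases}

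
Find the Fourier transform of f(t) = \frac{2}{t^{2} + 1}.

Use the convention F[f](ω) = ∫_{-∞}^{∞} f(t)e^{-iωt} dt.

F(ω) = 2 \pi e^{- \left|{\omega}\right|}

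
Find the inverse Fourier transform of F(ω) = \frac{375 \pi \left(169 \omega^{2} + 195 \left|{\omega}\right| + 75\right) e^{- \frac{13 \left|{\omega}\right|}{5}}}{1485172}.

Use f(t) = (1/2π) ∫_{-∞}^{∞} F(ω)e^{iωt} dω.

f(t) = \frac{6}{\left(t^{2} + \frac{169}{25}\right)^{3}}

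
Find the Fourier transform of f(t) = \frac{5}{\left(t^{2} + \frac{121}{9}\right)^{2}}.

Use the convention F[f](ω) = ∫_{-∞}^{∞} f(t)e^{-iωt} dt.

F(ω) = \frac{45 \pi \left(11 \left|{\omega}\right| + 3\right) e^{- \frac{11 \left|{\omega}\right|}{3}}}{2662}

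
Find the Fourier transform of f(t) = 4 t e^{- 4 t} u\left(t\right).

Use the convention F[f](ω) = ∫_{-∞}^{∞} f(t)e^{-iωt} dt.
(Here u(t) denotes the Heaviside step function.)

F(ω) = \frac{4}{\left(i \omega + 4\right)^{2}}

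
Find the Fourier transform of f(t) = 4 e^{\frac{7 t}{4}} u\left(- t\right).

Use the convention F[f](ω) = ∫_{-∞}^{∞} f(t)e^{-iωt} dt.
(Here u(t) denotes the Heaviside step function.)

F(ω) = - \frac{16}{4 i \omega - 7}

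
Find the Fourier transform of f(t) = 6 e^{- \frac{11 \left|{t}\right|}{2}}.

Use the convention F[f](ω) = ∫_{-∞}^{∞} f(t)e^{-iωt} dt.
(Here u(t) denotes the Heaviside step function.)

F(ω) = \frac{264}{4 \omega^{2} + 121}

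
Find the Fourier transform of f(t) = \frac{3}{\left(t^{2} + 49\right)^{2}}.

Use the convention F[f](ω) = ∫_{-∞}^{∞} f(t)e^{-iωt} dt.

F(ω) = \frac{3 \pi \left(7 \left|{\omega}\right| + 1\right) e^{- 7 \left|{\omega}\right|}}{686}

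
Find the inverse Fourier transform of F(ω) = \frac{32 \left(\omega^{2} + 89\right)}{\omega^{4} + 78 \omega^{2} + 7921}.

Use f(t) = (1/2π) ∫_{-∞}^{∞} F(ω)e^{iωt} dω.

f(t) = 2 e^{- 8 \left|{t}\right|} \cos{\left(5 \left|{t}\right| \right)}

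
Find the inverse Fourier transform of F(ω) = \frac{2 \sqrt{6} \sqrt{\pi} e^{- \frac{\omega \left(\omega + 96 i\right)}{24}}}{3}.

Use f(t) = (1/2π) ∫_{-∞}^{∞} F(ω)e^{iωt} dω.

f(t) = 4 e^{- 6 \left(t - 4\right)^{2}}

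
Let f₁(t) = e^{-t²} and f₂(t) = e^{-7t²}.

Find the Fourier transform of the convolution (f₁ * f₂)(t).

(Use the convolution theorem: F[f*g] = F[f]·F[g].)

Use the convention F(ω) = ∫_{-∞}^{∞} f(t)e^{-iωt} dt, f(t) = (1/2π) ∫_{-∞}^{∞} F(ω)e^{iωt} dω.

F[f₁*f₂](ω) = \frac{\sqrt{7} \pi e^{- \frac{2 \omega^{2}}{7}}}{7}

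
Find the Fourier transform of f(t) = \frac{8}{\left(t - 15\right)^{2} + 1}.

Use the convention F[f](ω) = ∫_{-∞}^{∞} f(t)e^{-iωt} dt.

F(ω) = 8 \pi e^{- 15 i \omega - \left|{\omega}\right|}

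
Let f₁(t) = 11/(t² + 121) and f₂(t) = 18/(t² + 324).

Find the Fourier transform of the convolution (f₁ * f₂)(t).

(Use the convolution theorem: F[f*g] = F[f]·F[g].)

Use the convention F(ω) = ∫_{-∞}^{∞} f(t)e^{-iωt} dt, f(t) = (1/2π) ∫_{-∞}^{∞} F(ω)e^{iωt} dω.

F[f₁*f₂](ω) = \pi^{2} e^{- 29 \left|{\omega}\right|}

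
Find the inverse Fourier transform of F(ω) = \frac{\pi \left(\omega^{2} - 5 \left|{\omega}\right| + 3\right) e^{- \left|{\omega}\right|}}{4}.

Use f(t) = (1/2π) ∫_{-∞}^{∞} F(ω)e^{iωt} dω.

f(t) = \frac{2 t^{4}}{\left(t^{2} + 1\right)^{3}}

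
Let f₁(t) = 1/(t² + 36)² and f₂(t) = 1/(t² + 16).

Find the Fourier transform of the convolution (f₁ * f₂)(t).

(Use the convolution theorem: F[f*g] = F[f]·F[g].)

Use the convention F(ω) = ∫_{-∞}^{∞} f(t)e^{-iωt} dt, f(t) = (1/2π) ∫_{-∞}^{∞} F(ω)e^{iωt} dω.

F[f₁*f₂](ω) = \frac{\pi^{2} \left(6 \left|{\omega}\right| + 1\right) e^{- 10 \left|{\omega}\right|}}{1728}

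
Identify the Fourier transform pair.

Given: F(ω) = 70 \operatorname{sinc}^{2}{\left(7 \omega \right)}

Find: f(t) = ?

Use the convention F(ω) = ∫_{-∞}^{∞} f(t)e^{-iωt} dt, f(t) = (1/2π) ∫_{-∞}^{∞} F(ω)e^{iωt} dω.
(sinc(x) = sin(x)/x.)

f(t) = 5 \left(\begin{cases} 1 - \frac{\left|{t}\right|}{14} & \text{for}\: \left|{t}\right| < 14 \\0 & \text{otherwise} \end{cases}\right)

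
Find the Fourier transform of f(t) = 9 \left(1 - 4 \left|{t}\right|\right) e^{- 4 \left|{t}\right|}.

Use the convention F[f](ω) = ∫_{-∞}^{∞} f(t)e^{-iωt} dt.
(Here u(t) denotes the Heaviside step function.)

F(ω) = \frac{144 \omega^{2}}{\left(\omega^{2} + 16\right)^{2}}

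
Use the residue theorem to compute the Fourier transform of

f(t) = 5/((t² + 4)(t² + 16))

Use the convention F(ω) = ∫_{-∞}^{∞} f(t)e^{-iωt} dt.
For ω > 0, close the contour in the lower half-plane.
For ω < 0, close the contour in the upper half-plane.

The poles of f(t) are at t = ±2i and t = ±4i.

Let g(z) = f(z)e^{-iωz}; for large |z| the factor e^{-iωz} decays in the lower half-plane when ω > 0 and in the upper half-plane when ω < 0.

Case ω > 0 (lower half-plane, clockwise contour ⇒ F(ω) = -2πi·ΣRes):
  Res_{z = - 2 i} g(z) = \frac{5 i e^{- 2 \omega}}{48}
  Res_{z = - 4 i} g(z) = - \frac{5 i e^{- 4 \omega}}{96}
  F(ω) = -2πi·ΣRes = \frac{5 \pi \left(2 e^{2 \omega} - 1\right) e^{- 4 \omega}}{48}

Case ω < 0 (upper half-plane, counterclockwise contour ⇒ F(ω) = +2πi·ΣRes):
  Res_{z = 2 i} g(z) = - \frac{5 i e^{2 \omega}}{48}
  Res_{z = 4 i} g(z) = \frac{5 i e^{4 \omega}}{96}
  F(ω) = 2πi·ΣRes = \frac{5 \pi \left(2 - e^{2 \omega}\right) e^{2 \omega}}{48}

Both cases combine into a single formula in |ω|:

F(ω) = \frac{5 \pi \left(2 e^{2 \left|{\omega}\right|} - 1\right) e^{- 4 \left|{\omega}\right|}}{48}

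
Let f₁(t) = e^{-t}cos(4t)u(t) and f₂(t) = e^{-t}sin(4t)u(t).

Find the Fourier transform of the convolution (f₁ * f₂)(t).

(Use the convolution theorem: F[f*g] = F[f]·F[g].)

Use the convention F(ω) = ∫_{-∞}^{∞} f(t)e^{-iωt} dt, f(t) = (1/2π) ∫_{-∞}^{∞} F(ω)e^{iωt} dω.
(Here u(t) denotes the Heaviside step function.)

F[f₁*f₂](ω) = \frac{4 \left(i \omega + 1\right)}{\left(\left(i \omega + 1\right)^{2} + 16\right)^{2}}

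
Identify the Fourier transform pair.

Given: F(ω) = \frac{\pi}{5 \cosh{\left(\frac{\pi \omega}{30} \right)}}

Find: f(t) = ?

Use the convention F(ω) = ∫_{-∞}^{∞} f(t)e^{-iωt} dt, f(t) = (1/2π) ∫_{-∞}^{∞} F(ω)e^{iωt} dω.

f(t) = \frac{6}{e^{15 t} + e^{- 15 t}}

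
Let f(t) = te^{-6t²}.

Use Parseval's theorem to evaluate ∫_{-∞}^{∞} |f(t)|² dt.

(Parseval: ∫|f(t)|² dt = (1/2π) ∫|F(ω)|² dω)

∫|f(t)|² dt = \frac{\sqrt{3} \sqrt{\pi}}{144}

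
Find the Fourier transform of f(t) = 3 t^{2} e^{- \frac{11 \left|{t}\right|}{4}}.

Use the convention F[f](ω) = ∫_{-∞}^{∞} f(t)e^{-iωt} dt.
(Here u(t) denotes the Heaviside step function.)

F(ω) = \frac{8448 \left(121 - 48 \omega^{2}\right)}{\left(16 \omega^{2} + 121\right)^{3}}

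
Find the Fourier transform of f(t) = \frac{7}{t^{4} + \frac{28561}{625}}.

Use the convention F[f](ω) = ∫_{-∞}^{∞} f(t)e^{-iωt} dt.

F(ω) = \frac{875 \pi e^{- \frac{13 \sqrt{2} \left|{\omega}\right|}{10}} \sin{\left(\frac{13 \sqrt{2} \left|{\omega}\right|}{10} + \frac{\pi}{4} \right)}}{2197}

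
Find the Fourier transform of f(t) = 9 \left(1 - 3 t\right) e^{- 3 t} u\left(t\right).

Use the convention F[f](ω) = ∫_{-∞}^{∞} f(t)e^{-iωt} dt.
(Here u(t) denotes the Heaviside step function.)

F(ω) = \frac{9 i \omega}{- \omega^{2} + 6 i \omega + 9}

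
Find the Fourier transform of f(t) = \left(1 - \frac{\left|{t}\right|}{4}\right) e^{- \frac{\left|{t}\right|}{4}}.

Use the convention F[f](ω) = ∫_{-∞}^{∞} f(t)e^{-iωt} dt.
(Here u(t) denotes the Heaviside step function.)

F(ω) = \frac{256 \omega^{2}}{\left(16 \omega^{2} + 1\right)^{2}}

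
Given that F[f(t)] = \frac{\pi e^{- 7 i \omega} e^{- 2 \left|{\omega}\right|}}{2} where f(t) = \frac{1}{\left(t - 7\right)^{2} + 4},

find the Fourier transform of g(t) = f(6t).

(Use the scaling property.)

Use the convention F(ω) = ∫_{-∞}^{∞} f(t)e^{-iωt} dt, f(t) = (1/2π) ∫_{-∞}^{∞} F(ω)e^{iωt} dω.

F[g](ω) = \frac{\pi e^{- \frac{7 i \omega}{6} - \frac{\left|{\omega}\right|}{3}}}{12}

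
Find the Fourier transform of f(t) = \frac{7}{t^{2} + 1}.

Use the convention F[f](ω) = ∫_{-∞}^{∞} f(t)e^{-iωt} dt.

F(ω) = 7 \pi e^{- \left|{\omega}\right|}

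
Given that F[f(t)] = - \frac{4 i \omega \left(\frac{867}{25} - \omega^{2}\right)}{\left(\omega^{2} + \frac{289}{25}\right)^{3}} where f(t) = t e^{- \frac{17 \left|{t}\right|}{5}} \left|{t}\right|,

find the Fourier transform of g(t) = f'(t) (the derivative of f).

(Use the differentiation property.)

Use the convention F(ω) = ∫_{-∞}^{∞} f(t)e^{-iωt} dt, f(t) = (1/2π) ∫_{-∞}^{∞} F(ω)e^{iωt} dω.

F[g](ω) = \frac{\omega^{2} \left(2167500 - 62500 \omega^{2}\right)}{\left(25 \omega^{2} + 289\right)^{3}}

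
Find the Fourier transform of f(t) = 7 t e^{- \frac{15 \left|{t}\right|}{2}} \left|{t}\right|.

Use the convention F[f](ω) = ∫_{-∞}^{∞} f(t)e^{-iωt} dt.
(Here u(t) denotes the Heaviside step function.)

F(ω) = \frac{448 i \omega \left(4 \omega^{2} - 675\right)}{\left(4 \omega^{2} + 225\right)^{3}}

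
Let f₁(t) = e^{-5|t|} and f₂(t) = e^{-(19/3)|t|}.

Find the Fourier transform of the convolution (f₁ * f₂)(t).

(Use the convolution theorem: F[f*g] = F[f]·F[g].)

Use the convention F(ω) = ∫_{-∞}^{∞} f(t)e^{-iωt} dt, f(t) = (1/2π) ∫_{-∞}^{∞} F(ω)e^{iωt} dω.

F[f₁*f₂](ω) = \frac{1140}{\left(\omega^{2} + 25\right) \left(9 \omega^{2} + 361\right)}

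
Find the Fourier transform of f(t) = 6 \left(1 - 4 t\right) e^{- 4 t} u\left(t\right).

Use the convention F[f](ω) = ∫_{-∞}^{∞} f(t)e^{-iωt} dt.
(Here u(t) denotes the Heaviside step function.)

F(ω) = \frac{6 i \omega}{- \omega^{2} + 8 i \omega + 16}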